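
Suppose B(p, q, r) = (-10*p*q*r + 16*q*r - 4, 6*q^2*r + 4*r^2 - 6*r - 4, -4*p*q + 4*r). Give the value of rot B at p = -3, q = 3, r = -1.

(-28, 150, 46)

(∇×B)₁ = ∂B₃/∂q − ∂B₂/∂r = -4*p - 6*q^2 - 8*r + 6
(∇×B)₂ = ∂B₁/∂r − ∂B₃/∂p = -10*p*q + 20*q
(∇×B)₃ = ∂B₂/∂p − ∂B₁/∂q = 10*p*r - 16*r
∇×B = (-4*p - 6*q^2 - 8*r + 6, -10*p*q + 20*q, 10*p*r - 16*r)
At (-3, 3, -1): (-28, 150, 46).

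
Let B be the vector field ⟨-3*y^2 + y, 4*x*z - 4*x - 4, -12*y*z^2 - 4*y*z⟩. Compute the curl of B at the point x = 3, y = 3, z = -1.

(-20, 0, 9)

(∇×B)₁ = ∂B₃/∂y − ∂B₂/∂z = -4*x - 12*z^2 - 4*z
(∇×B)₂ = ∂B₁/∂z − ∂B₃/∂x = 0
(∇×B)₃ = ∂B₂/∂x − ∂B₁/∂y = 6*y + 4*z - 5
∇×B = (-4*x - 12*z^2 - 4*z, 0, 6*y + 4*z - 5)
At (3, 3, -1): (-20, 0, 9).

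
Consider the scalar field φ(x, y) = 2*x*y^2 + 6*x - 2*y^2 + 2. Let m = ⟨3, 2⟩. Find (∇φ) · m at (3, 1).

40

∂φ/∂x = 2*y^2 + 6
∂φ/∂y = 4*x*y - 4*y
∇φ at (3, 1) = (8, 8)
∇φ · m = (8)(3) + (8)(2) = 40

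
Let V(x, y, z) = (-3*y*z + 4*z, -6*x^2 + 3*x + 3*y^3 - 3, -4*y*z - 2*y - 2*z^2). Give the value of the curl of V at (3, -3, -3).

(10, 13, -42)

(∇×V)₁ = ∂V₃/∂y − ∂V₂/∂z = -4*z - 2
(∇×V)₂ = ∂V₁/∂z − ∂V₃/∂x = -3*y + 4
(∇×V)₃ = ∂V₂/∂x − ∂V₁/∂y = -12*x + 3*z + 3
∇×V = (-4*z - 2, -3*y + 4, -12*x + 3*z + 3)
At (3, -3, -3): (10, 13, -42).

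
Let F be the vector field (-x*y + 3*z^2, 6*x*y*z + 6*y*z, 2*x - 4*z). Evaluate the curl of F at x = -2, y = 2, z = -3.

(12, -20, -38)

(∇×F)₁ = ∂F₃/∂y − ∂F₂/∂z = -6*x*y - 6*y
(∇×F)₂ = ∂F₁/∂z − ∂F₃/∂x = 6*z - 2
(∇×F)₃ = ∂F₂/∂x − ∂F₁/∂y = x + 6*y*z
∇×F = (-6*x*y - 6*y, 6*z - 2, x + 6*y*z)
At (-2, 2, -3): (12, -20, -38).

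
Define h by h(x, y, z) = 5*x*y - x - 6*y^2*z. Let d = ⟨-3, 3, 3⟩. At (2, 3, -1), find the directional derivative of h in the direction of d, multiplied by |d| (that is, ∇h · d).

∂h/∂x = 5*y - 1
∂h/∂y = 5*x - 12*y*z
∂h/∂z = -6*y^2
∇h at (2, 3, -1) = (14, 46, -54)
∇h · d = (14)(-3) + (46)(3) + (-54)(3) = -66

-66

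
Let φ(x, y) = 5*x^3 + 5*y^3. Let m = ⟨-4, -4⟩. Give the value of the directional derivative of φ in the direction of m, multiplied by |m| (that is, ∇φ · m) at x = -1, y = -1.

-120

∂φ/∂x = 15*x^2
∂φ/∂y = 15*y^2
∇φ at (-1, -1) = (15, 15)
∇φ · m = (15)(-4) + (15)(-4) = -120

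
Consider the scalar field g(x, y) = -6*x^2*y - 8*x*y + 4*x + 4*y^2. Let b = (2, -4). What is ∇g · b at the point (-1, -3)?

∂g/∂x = -12*x*y - 8*y + 4
∂g/∂y = -6*x^2 - 8*x + 8*y
∇g at (-1, -3) = (-8, -22)
∇g · b = (-8)(2) + (-22)(-4) = 72

72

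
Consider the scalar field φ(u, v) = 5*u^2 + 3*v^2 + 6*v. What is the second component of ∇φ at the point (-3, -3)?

-12

(∇φ)_2 = ∂φ/∂v = 6*v + 6
At (-3, -3): -12.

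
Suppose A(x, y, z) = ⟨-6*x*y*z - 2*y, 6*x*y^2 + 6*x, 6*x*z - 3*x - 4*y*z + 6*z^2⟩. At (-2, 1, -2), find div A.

∂A₁/∂x = -6*y*z
∂A₂/∂y = 12*x*y
∂A₃/∂z = 6*x - 4*y + 12*z
∇·A = 12*x*y + 6*x - 6*y*z - 4*y + 12*z
At (-2, 1, -2): -52.

-52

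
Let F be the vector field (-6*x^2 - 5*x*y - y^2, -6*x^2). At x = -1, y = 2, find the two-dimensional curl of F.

∂F₂/∂x = -12*x
∂F₁/∂y = -5*x - 2*y
Scalar curl = -7*x + 2*y
At (-1, 2): 11.

11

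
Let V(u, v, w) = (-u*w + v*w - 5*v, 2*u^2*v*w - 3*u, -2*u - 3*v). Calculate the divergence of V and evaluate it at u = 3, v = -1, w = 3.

∂V₁/∂u = -w
∂V₂/∂v = 2*u^2*w
∂V₃/∂w = 0
∇·V = 2*u^2*w - w
At (3, -1, 3): 51.

51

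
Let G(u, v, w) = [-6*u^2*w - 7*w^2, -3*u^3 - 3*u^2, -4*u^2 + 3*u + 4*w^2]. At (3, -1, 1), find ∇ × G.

(0, -47, -99)

(∇×G)₁ = ∂G₃/∂v − ∂G₂/∂w = 0
(∇×G)₂ = ∂G₁/∂w − ∂G₃/∂u = -6*u^2 + 8*u - 14*w - 3
(∇×G)₃ = ∂G₂/∂u − ∂G₁/∂v = -9*u^2 - 6*u
∇×G = (0, -6*u^2 + 8*u - 14*w - 3, -9*u^2 - 6*u)
At (3, -1, 1): (0, -47, -99).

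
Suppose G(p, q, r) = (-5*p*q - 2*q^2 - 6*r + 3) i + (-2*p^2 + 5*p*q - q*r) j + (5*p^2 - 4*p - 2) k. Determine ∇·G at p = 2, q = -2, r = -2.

22

∂G₁/∂p = -5*q
∂G₂/∂q = 5*p - r
∂G₃/∂r = 0
∇·G = 5*p - 5*q - r
At (2, -2, -2): 22.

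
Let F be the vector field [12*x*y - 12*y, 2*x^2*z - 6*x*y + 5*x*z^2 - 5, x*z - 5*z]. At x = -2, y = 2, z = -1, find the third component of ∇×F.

(∇×F)_3 = ∂F₂/∂x − ∂F₁/∂y
= 4*x*z - 6*y + 5*z^2 − (12*x - 12)
= 4*x*z - 12*x - 6*y + 5*z^2 + 12
At (-2, 2, -1): 37.

37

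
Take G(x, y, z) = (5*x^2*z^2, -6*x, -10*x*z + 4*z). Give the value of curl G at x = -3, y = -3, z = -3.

(∇×G)₁ = ∂G₃/∂y − ∂G₂/∂z = 0
(∇×G)₂ = ∂G₁/∂z − ∂G₃/∂x = 10*x^2*z + 10*z
(∇×G)₃ = ∂G₂/∂x − ∂G₁/∂y = -6
∇×G = (0, 10*x^2*z + 10*z, -6)
At (-3, -3, -3): (0, -300, -6).

(0, -300, -6)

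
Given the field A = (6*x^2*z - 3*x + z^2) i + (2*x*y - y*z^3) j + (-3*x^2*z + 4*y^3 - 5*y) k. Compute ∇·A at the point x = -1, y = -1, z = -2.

∂A₁/∂x = 12*x*z - 3
∂A₂/∂y = 2*x - z^3
∂A₃/∂z = -3*x^2
∇·A = -3*x^2 + 12*x*z + 2*x - z^3 - 3
At (-1, -1, -2): 24.

24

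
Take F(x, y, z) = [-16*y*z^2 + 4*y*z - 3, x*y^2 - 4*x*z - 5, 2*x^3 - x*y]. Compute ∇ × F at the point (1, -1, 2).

(∇×F)₁ = ∂F₃/∂y − ∂F₂/∂z = 3*x
(∇×F)₂ = ∂F₁/∂z − ∂F₃/∂x = -6*x^2 - 32*y*z + 5*y
(∇×F)₃ = ∂F₂/∂x − ∂F₁/∂y = y^2 + 16*z^2 - 8*z
∇×F = (3*x, -6*x^2 - 32*y*z + 5*y, y^2 + 16*z^2 - 8*z)
At (1, -1, 2): (3, 53, 49).

(3, 53, 49)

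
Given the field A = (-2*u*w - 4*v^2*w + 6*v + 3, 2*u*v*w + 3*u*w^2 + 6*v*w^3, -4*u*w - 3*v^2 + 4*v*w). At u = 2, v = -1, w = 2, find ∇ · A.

∂A₁/∂u = -2*w
∂A₂/∂v = 2*u*w + 6*w^3
∂A₃/∂w = -4*u + 4*v
∇·A = 2*u*w - 4*u + 4*v + 6*w^3 - 2*w
At (2, -1, 2): 40.

40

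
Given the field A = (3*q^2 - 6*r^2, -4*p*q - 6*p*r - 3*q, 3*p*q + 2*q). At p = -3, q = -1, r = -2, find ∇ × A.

(-25, 27, 22)

(∇×A)₁ = ∂A₃/∂q − ∂A₂/∂r = 9*p + 2
(∇×A)₂ = ∂A₁/∂r − ∂A₃/∂p = -3*q - 12*r
(∇×A)₃ = ∂A₂/∂p − ∂A₁/∂q = -10*q - 6*r
∇×A = (9*p + 2, -3*q - 12*r, -10*q - 6*r)
At (-3, -1, -2): (-25, 27, 22).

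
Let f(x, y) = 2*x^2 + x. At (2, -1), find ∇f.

(9, 0)

∂f/∂x = 4*x + 1
∂f/∂y = 0
∇f = (4*x + 1, 0)
At (2, -1): (9, 0).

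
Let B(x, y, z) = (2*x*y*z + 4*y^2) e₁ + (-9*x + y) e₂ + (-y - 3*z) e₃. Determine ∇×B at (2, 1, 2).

(-1, 4, -25)

(∇×B)₁ = ∂B₃/∂y − ∂B₂/∂z = -1
(∇×B)₂ = ∂B₁/∂z − ∂B₃/∂x = 2*x*y
(∇×B)₃ = ∂B₂/∂x − ∂B₁/∂y = -2*x*z - 8*y - 9
∇×B = (-1, 2*x*y, -2*x*z - 8*y - 9)
At (2, 1, 2): (-1, 4, -25).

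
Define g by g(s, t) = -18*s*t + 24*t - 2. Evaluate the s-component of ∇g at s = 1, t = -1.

(∇g)_1 = ∂g/∂s = -18*t
At (1, -1): 18.

18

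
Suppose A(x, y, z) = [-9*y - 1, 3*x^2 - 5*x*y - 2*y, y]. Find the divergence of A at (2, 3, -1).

-12

∂A₁/∂x = 0
∂A₂/∂y = -5*x - 2
∂A₃/∂z = 0
∇·A = -5*x - 2
At (2, 3, -1): -12.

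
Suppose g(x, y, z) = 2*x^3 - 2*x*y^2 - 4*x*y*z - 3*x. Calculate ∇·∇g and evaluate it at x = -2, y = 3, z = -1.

∂²g/∂x² = 12*x
∂²g/∂y² = -4*x
∂²g/∂z² = 0
∇²g = 8*x
At (-2, 3, -1): -16.

-16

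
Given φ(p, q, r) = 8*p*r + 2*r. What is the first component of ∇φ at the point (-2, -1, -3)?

-24

(∇φ)_1 = ∂φ/∂p = 8*r
At (-2, -1, -3): -24.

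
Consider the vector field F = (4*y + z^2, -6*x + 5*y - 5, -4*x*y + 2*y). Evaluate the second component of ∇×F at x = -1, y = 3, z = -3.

6

(∇×F)_2 = ∂F₁/∂z − ∂F₃/∂x
= 2*z − (-4*y)
= 4*y + 2*z
At (-1, 3, -3): 6.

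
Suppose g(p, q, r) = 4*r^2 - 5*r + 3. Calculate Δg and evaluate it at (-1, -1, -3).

∂²g/∂p² = 0
∂²g/∂q² = 0
∂²g/∂r² = 8
∇²g = 8
At (-1, -1, -3): 8.

8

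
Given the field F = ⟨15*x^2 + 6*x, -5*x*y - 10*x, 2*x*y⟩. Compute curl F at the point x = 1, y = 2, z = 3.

(∇×F)₁ = ∂F₃/∂y − ∂F₂/∂z = 2*x
(∇×F)₂ = ∂F₁/∂z − ∂F₃/∂x = -2*y
(∇×F)₃ = ∂F₂/∂x − ∂F₁/∂y = -5*y - 10
∇×F = (2*x, -2*y, -5*y - 10)
At (1, 2, 3): (2, -4, -20).

(2, -4, -20)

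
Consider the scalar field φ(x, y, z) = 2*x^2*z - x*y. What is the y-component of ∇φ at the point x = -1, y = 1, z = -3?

(∇φ)_2 = ∂φ/∂y = -x
At (-1, 1, -3): 1.

1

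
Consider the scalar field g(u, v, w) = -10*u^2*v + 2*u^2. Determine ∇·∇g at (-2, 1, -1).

-16

∂²g/∂u² = 4*(-5*v + 1)
∂²g/∂v² = 0
∂²g/∂w² = 0
∇²g = -20*v + 4
At (-2, 1, -1): -16.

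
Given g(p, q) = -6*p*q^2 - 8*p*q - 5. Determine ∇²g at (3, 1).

∂²g/∂p² = 0
∂²g/∂q² = -12*p
∇²g = -12*p
At (3, 1): -36.

-36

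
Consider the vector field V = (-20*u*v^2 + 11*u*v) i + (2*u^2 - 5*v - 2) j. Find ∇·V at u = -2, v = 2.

-63

∂V₁/∂u = -20*v^2 + 11*v
∂V₂/∂v = -5
∇·V = -20*v^2 + 11*v - 5
At (-2, 2): -63.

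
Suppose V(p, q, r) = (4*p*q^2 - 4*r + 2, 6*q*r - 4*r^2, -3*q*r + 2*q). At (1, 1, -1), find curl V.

(-9, -4, -8)

(∇×V)₁ = ∂V₃/∂q − ∂V₂/∂r = -6*q + 5*r + 2
(∇×V)₂ = ∂V₁/∂r − ∂V₃/∂p = -4
(∇×V)₃ = ∂V₂/∂p − ∂V₁/∂q = -8*p*q
∇×V = (-6*q + 5*r + 2, -4, -8*p*q)
At (1, 1, -1): (-9, -4, -8).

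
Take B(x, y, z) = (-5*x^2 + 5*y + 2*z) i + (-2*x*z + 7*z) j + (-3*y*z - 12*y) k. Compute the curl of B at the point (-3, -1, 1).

(∇×B)₁ = ∂B₃/∂y − ∂B₂/∂z = 2*x - 3*z - 19
(∇×B)₂ = ∂B₁/∂z − ∂B₃/∂x = 2
(∇×B)₃ = ∂B₂/∂x − ∂B₁/∂y = -2*z - 5
∇×B = (2*x - 3*z - 19, 2, -2*z - 5)
At (-3, -1, 1): (-28, 2, -7).

(-28, 2, -7)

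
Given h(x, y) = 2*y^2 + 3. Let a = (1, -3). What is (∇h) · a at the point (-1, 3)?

∂h/∂x = 0
∂h/∂y = 4*y
∇h at (-1, 3) = (0, 12)
∇h · a = (0)(1) + (12)(-3) = -36

-36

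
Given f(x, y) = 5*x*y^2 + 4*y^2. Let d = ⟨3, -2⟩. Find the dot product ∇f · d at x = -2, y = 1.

39

∂f/∂x = 5*y^2
∂f/∂y = 10*x*y + 8*y
∇f at (-2, 1) = (5, -12)
∇f · d = (5)(3) + (-12)(-2) = 39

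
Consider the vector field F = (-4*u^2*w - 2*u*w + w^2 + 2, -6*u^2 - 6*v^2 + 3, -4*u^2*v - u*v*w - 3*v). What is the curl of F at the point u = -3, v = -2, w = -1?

(-42, 18, 36)

(∇×F)₁ = ∂F₃/∂v − ∂F₂/∂w = -4*u^2 - u*w - 3
(∇×F)₂ = ∂F₁/∂w − ∂F₃/∂u = -4*u^2 + 8*u*v - 2*u + v*w + 2*w
(∇×F)₃ = ∂F₂/∂u − ∂F₁/∂v = -12*u
∇×F = (-4*u^2 - u*w - 3, -4*u^2 + 8*u*v - 2*u + v*w + 2*w, -12*u)
At (-3, -2, -1): (-42, 18, 36).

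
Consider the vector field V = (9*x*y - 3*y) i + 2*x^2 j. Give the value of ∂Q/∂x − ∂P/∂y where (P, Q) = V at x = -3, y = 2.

18

∂V₂/∂x = 4*x
∂V₁/∂y = 9*x - 3
Scalar curl = -5*x + 3
At (-3, 2): 18.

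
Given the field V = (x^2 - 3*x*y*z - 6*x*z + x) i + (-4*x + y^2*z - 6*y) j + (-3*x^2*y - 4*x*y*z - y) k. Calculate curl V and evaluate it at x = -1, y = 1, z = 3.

(7, 15, -13)

(∇×V)₁ = ∂V₃/∂y − ∂V₂/∂z = -3*x^2 - 4*x*z - y^2 - 1
(∇×V)₂ = ∂V₁/∂z − ∂V₃/∂x = 3*x*y - 6*x + 4*y*z
(∇×V)₃ = ∂V₂/∂x − ∂V₁/∂y = 3*x*z - 4
∇×V = (-3*x^2 - 4*x*z - y^2 - 1, 3*x*y - 6*x + 4*y*z, 3*x*z - 4)
At (-1, 1, 3): (7, 15, -13).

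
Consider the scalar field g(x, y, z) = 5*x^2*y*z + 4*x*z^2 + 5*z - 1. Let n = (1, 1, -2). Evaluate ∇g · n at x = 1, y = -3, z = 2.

∂g/∂x = 10*x*y*z + 4*z^2
∂g/∂y = 5*x^2*z
∂g/∂z = 5*x^2*y + 8*x*z + 5
∇g at (1, -3, 2) = (-44, 10, 6)
∇g · n = (-44)(1) + (10)(1) + (6)(-2) = -46

-46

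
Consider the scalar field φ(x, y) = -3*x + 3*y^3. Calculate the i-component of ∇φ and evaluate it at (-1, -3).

(∇φ)_1 = ∂φ/∂x = -3
At (-1, -3): -3.

-3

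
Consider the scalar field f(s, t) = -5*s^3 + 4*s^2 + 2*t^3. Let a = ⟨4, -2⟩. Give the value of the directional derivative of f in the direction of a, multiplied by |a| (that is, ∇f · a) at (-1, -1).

∂f/∂s = -15*s^2 + 8*s
∂f/∂t = 6*t^2
∇f at (-1, -1) = (-23, 6)
∇f · a = (-23)(4) + (6)(-2) = -104

-104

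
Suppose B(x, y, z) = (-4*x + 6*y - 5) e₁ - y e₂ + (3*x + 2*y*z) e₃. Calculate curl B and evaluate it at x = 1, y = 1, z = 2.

(∇×B)₁ = ∂B₃/∂y − ∂B₂/∂z = 2*z
(∇×B)₂ = ∂B₁/∂z − ∂B₃/∂x = -3
(∇×B)₃ = ∂B₂/∂x − ∂B₁/∂y = -6
∇×B = (2*z, -3, -6)
At (1, 1, 2): (4, -3, -6).

(4, -3, -6)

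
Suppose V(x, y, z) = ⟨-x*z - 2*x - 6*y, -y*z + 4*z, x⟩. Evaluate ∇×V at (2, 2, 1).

(∇×V)₁ = ∂V₃/∂y − ∂V₂/∂z = y - 4
(∇×V)₂ = ∂V₁/∂z − ∂V₃/∂x = -x - 1
(∇×V)₃ = ∂V₂/∂x − ∂V₁/∂y = 6
∇×V = (y - 4, -x - 1, 6)
At (2, 2, 1): (-2, -3, 6).

(-2, -3, 6)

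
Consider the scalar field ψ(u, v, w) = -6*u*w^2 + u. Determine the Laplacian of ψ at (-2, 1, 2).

24

∂²ψ/∂u² = 0
∂²ψ/∂v² = 0
∂²ψ/∂w² = -12*u
∇²ψ = -12*u
At (-2, 1, 2): 24.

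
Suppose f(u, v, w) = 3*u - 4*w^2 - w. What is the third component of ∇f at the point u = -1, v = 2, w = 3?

-25

(∇f)_3 = ∂f/∂w = -8*w - 1
At (-1, 2, 3): -25.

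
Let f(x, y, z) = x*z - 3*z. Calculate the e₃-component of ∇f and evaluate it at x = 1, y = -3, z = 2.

-2

(∇f)_3 = ∂f/∂z = x - 3
At (1, -3, 2): -2.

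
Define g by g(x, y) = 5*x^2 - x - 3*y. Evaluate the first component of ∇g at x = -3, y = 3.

-31

(∇g)_1 = ∂g/∂x = 10*x - 1
At (-3, 3): -31.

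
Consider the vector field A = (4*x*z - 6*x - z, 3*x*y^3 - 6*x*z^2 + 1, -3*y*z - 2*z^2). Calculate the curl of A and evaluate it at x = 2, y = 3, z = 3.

(∇×A)₁ = ∂A₃/∂y − ∂A₂/∂z = 12*x*z - 3*z
(∇×A)₂ = ∂A₁/∂z − ∂A₃/∂x = 4*x - 1
(∇×A)₃ = ∂A₂/∂x − ∂A₁/∂y = 3*y^3 - 6*z^2
∇×A = (12*x*z - 3*z, 4*x - 1, 3*y^3 - 6*z^2)
At (2, 3, 3): (63, 7, 27).

(63, 7, 27)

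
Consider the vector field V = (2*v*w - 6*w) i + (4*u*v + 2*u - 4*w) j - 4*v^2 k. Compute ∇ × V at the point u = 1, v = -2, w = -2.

(20, -10, -2)

(∇×V)₁ = ∂V₃/∂v − ∂V₂/∂w = -8*v + 4
(∇×V)₂ = ∂V₁/∂w − ∂V₃/∂u = 2*v - 6
(∇×V)₃ = ∂V₂/∂u − ∂V₁/∂v = 4*v - 2*w + 2
∇×V = (-8*v + 4, 2*v - 6, 4*v - 2*w + 2)
At (1, -2, -2): (20, -10, -2).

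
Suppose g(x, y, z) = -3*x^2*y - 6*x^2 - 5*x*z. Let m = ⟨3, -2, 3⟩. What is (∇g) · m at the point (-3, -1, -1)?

168

∂g/∂x = -6*x*y - 12*x - 5*z
∂g/∂y = -3*x^2
∂g/∂z = -5*x
∇g at (-3, -1, -1) = (23, -27, 15)
∇g · m = (23)(3) + (-27)(-2) + (15)(3) = 168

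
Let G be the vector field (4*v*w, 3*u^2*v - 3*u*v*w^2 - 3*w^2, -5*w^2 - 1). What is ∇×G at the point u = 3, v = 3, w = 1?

(∇×G)₁ = ∂G₃/∂v − ∂G₂/∂w = 6*u*v*w + 6*w
(∇×G)₂ = ∂G₁/∂w − ∂G₃/∂u = 4*v
(∇×G)₃ = ∂G₂/∂u − ∂G₁/∂v = 6*u*v - 3*v*w^2 - 4*w
∇×G = (6*u*v*w + 6*w, 4*v, 6*u*v - 3*v*w^2 - 4*w)
At (3, 3, 1): (60, 12, 41).

(60, 12, 41)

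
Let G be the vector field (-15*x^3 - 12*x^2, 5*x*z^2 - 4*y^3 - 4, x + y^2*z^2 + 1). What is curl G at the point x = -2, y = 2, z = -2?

(-24, -1, 20)

(∇×G)₁ = ∂G₃/∂y − ∂G₂/∂z = -10*x*z + 2*y*z^2
(∇×G)₂ = ∂G₁/∂z − ∂G₃/∂x = -1
(∇×G)₃ = ∂G₂/∂x − ∂G₁/∂y = 5*z^2
∇×G = (-10*x*z + 2*y*z^2, -1, 5*z^2)
At (-2, 2, -2): (-24, -1, 20).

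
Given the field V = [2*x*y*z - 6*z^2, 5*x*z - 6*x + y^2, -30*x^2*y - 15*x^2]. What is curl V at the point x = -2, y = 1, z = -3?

(∇×V)₁ = ∂V₃/∂y − ∂V₂/∂z = -30*x^2 - 5*x
(∇×V)₂ = ∂V₁/∂z − ∂V₃/∂x = 62*x*y + 30*x - 12*z
(∇×V)₃ = ∂V₂/∂x − ∂V₁/∂y = -2*x*z + 5*z - 6
∇×V = (-30*x^2 - 5*x, 62*x*y + 30*x - 12*z, -2*x*z + 5*z - 6)
At (-2, 1, -3): (-110, -148, -33).

(-110, -148, -33)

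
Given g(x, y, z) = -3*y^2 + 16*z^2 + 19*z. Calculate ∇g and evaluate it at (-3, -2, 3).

(0, 12, 115)

∂g/∂x = 0
∂g/∂y = -6*y
∂g/∂z = 32*z + 19
∇g = (0, -6*y, 32*z + 19)
At (-3, -2, 3): (0, 12, 115).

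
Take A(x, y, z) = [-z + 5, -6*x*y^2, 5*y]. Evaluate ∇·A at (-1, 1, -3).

12

∂A₁/∂x = 0
∂A₂/∂y = -12*x*y
∂A₃/∂z = 0
∇·A = -12*x*y
At (-1, 1, -3): 12.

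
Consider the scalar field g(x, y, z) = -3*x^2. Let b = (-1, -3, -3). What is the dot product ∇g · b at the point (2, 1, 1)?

∂g/∂x = -6*x
∂g/∂y = 0
∂g/∂z = 0
∇g at (2, 1, 1) = (-12, 0, 0)
∇g · b = (-12)(-1) + (0)(-3) + (0)(-3) = 12

12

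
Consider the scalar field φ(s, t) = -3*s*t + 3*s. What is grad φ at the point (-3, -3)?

(12, 9)

∂φ/∂s = -3*t + 3
∂φ/∂t = -3*s
∇φ = (-3*t + 3, -3*s)
At (-3, -3): (12, 9).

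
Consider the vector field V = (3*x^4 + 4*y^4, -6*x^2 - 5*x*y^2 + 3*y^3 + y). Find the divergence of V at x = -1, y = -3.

∂V₁/∂x = 12*x^3
∂V₂/∂y = -10*x*y + 9*y^2 + 1
∇·V = 12*x^3 - 10*x*y + 9*y^2 + 1
At (-1, -3): 40.

40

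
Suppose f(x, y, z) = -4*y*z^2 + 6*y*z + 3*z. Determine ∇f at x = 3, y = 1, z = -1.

(0, -10, 17)

∂f/∂x = 0
∂f/∂y = -4*z^2 + 6*z
∂f/∂z = -8*y*z + 6*y + 3
∇f = (0, -4*z^2 + 6*z, -8*y*z + 6*y + 3)
At (3, 1, -1): (0, -10, 17).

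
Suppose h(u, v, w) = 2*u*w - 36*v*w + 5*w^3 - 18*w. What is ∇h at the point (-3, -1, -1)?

∂h/∂u = 2*w
∂h/∂v = -36*w
∂h/∂w = 2*u - 36*v + 15*w^2 - 18
∇h = (2*w, -36*w, 2*u - 36*v + 15*w^2 - 18)
At (-3, -1, -1): (-2, 36, 27).

(-2, 36, 27)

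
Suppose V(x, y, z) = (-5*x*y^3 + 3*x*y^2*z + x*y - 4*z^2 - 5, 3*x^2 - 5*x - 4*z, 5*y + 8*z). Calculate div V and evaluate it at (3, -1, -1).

∂V₁/∂x = -5*y^3 + 3*y^2*z + y
∂V₂/∂y = 0
∂V₃/∂z = 8
∇·V = -5*y^3 + 3*y^2*z + y + 8
At (3, -1, -1): 9.

9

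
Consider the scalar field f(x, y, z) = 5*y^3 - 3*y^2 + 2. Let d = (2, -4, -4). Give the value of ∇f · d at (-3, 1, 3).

∂f/∂x = 0
∂f/∂y = 15*y^2 - 6*y
∂f/∂z = 0
∇f at (-3, 1, 3) = (0, 9, 0)
∇f · d = (0)(2) + (9)(-4) + (0)(-4) = -36

-36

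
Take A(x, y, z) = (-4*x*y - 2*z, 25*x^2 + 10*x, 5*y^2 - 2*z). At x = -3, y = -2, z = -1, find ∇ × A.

(∇×A)₁ = ∂A₃/∂y − ∂A₂/∂z = 10*y
(∇×A)₂ = ∂A₁/∂z − ∂A₃/∂x = -2
(∇×A)₃ = ∂A₂/∂x − ∂A₁/∂y = 54*x + 10
∇×A = (10*y, -2, 54*x + 10)
At (-3, -2, -1): (-20, -2, -152).

(-20, -2, -152)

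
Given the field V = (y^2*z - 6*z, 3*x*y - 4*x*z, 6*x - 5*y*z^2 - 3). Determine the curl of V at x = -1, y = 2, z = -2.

(∇×V)₁ = ∂V₃/∂y − ∂V₂/∂z = 4*x - 5*z^2
(∇×V)₂ = ∂V₁/∂z − ∂V₃/∂x = y^2 - 12
(∇×V)₃ = ∂V₂/∂x − ∂V₁/∂y = -2*y*z + 3*y - 4*z
∇×V = (4*x - 5*z^2, y^2 - 12, -2*y*z + 3*y - 4*z)
At (-1, 2, -2): (-24, -8, 22).

(-24, -8, 22)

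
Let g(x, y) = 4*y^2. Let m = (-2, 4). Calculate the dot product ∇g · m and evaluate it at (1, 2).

∂g/∂x = 0
∂g/∂y = 8*y
∇g at (1, 2) = (0, 16)
∇g · m = (0)(-2) + (16)(4) = 64

64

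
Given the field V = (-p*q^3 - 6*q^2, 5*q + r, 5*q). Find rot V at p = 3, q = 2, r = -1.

(∇×V)₁ = ∂V₃/∂q − ∂V₂/∂r = 4
(∇×V)₂ = ∂V₁/∂r − ∂V₃/∂p = 0
(∇×V)₃ = ∂V₂/∂p − ∂V₁/∂q = 3*p*q^2 + 12*q
∇×V = (4, 0, 3*p*q^2 + 12*q)
At (3, 2, -1): (4, 0, 60).

(4, 0, 60)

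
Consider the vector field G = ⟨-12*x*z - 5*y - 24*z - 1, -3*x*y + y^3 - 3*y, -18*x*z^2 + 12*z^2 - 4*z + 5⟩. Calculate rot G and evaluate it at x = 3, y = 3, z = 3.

(0, 102, -4)

(∇×G)₁ = ∂G₃/∂y − ∂G₂/∂z = 0
(∇×G)₂ = ∂G₁/∂z − ∂G₃/∂x = -12*x + 18*z^2 - 24
(∇×G)₃ = ∂G₂/∂x − ∂G₁/∂y = -3*y + 5
∇×G = (0, -12*x + 18*z^2 - 24, -3*y + 5)
At (3, 3, 3): (0, 102, -4).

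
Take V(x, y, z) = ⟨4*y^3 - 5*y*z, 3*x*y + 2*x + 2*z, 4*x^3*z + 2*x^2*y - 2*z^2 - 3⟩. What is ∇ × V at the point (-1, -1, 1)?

(∇×V)₁ = ∂V₃/∂y − ∂V₂/∂z = 2*x^2 - 2
(∇×V)₂ = ∂V₁/∂z − ∂V₃/∂x = -12*x^2*z - 4*x*y - 5*y
(∇×V)₃ = ∂V₂/∂x − ∂V₁/∂y = -12*y^2 + 3*y + 5*z + 2
∇×V = (2*x^2 - 2, -12*x^2*z - 4*x*y - 5*y, -12*y^2 + 3*y + 5*z + 2)
At (-1, -1, 1): (0, -11, -8).

(0, -11, -8)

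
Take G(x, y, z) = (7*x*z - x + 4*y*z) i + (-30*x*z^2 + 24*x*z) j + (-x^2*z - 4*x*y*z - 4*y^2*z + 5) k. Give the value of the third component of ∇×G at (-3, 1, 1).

-10

(∇×G)_3 = ∂G₂/∂x − ∂G₁/∂y
= -30*z^2 + 24*z − (4*z)
= -30*z^2 + 20*z
At (-3, 1, 1): -10.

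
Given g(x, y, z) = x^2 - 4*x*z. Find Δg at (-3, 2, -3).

∂²g/∂x² = 2
∂²g/∂y² = 0
∂²g/∂z² = 0
∇²g = 2
At (-3, 2, -3): 2.

2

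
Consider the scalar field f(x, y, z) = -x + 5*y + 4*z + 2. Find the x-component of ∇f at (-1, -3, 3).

-1

(∇f)_1 = ∂f/∂x = -1
At (-1, -3, 3): -1.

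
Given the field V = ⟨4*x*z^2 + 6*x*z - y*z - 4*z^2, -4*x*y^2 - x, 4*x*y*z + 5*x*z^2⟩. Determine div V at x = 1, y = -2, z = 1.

28

∂V₁/∂x = 4*z^2 + 6*z
∂V₂/∂y = -8*x*y
∂V₃/∂z = 4*x*y + 10*x*z
∇·V = -4*x*y + 10*x*z + 4*z^2 + 6*z
At (1, -2, 1): 28.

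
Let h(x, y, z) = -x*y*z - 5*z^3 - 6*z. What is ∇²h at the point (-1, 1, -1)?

30

∂²h/∂x² = 0
∂²h/∂y² = 0
∂²h/∂z² = -30*z
∇²h = -30*z
At (-1, 1, -1): 30.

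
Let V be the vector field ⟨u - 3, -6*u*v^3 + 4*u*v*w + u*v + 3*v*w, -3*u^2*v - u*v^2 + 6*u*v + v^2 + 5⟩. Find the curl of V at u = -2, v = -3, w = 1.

(-57, 63, 147)

(∇×V)₁ = ∂V₃/∂v − ∂V₂/∂w = -3*u^2 - 6*u*v + 6*u - v
(∇×V)₂ = ∂V₁/∂w − ∂V₃/∂u = 6*u*v + v^2 - 6*v
(∇×V)₃ = ∂V₂/∂u − ∂V₁/∂v = -6*v^3 + 4*v*w + v
∇×V = (-3*u^2 - 6*u*v + 6*u - v, 6*u*v + v^2 - 6*v, -6*v^3 + 4*v*w + v)
At (-2, -3, 1): (-57, 63, 147).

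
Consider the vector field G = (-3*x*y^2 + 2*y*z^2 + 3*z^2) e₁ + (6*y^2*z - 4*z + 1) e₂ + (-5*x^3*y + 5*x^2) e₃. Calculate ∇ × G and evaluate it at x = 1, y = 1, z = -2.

(∇×G)₁ = ∂G₃/∂y − ∂G₂/∂z = -5*x^3 - 6*y^2 + 4
(∇×G)₂ = ∂G₁/∂z − ∂G₃/∂x = 15*x^2*y - 10*x + 4*y*z + 6*z
(∇×G)₃ = ∂G₂/∂x − ∂G₁/∂y = 6*x*y - 2*z^2
∇×G = (-5*x^3 - 6*y^2 + 4, 15*x^2*y - 10*x + 4*y*z + 6*z, 6*x*y - 2*z^2)
At (1, 1, -2): (-7, -15, -2).

(-7, -15, -2)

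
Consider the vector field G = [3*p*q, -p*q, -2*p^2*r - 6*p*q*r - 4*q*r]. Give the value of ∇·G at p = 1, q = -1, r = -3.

4

∂G₁/∂p = 3*q
∂G₂/∂q = -p
∂G₃/∂r = -2*p^2 - 6*p*q - 4*q
∇·G = -2*p^2 - 6*p*q - p - q
At (1, -1, -3): 4.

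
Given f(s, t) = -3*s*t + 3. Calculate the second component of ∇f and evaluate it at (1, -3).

-3

(∇f)_2 = ∂f/∂t = -3*s
At (1, -3): -3.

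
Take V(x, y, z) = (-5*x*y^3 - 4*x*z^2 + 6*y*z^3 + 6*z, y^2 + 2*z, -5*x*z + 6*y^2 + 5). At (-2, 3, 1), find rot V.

(34, 81, -276)

(∇×V)₁ = ∂V₃/∂y − ∂V₂/∂z = 12*y - 2
(∇×V)₂ = ∂V₁/∂z − ∂V₃/∂x = -8*x*z + 18*y*z^2 + 5*z + 6
(∇×V)₃ = ∂V₂/∂x − ∂V₁/∂y = 15*x*y^2 - 6*z^3
∇×V = (12*y - 2, -8*x*z + 18*y*z^2 + 5*z + 6, 15*x*y^2 - 6*z^3)
At (-2, 3, 1): (34, 81, -276).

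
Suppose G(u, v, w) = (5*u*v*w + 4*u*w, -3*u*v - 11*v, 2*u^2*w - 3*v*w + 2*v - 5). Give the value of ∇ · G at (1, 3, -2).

∂G₁/∂u = 5*v*w + 4*w
∂G₂/∂v = -3*u - 11
∂G₃/∂w = 2*u^2 - 3*v
∇·G = 2*u^2 - 3*u + 5*v*w - 3*v + 4*w - 11
At (1, 3, -2): -59.

-59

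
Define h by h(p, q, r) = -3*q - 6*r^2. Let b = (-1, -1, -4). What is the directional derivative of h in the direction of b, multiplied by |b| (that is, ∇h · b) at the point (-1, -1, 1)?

∂h/∂p = 0
∂h/∂q = -3
∂h/∂r = -12*r
∇h at (-1, -1, 1) = (0, -3, -12)
∇h · b = (0)(-1) + (-3)(-1) + (-12)(-4) = 51

51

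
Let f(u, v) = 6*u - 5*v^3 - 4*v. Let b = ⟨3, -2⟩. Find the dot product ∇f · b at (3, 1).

56

∂f/∂u = 6
∂f/∂v = -15*v^2 - 4
∇f at (3, 1) = (6, -19)
∇f · b = (6)(3) + (-19)(-2) = 56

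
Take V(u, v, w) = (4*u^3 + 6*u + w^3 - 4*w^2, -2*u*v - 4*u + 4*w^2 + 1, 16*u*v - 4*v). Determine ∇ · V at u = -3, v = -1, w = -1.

∂V₁/∂u = 12*u^2 + 6
∂V₂/∂v = -2*u
∂V₃/∂w = 0
∇·V = 12*u^2 - 2*u + 6
At (-3, -1, -1): 120.

120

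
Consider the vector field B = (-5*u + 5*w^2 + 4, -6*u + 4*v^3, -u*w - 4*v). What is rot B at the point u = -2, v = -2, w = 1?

(-4, 11, -6)

(∇×B)₁ = ∂B₃/∂v − ∂B₂/∂w = -4
(∇×B)₂ = ∂B₁/∂w − ∂B₃/∂u = 11*w
(∇×B)₃ = ∂B₂/∂u − ∂B₁/∂v = -6
∇×B = (-4, 11*w, -6)
At (-2, -2, 1): (-4, 11, -6).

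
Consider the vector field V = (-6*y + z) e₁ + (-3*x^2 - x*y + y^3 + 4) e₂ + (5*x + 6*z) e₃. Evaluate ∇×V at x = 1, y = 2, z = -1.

(∇×V)₁ = ∂V₃/∂y − ∂V₂/∂z = 0
(∇×V)₂ = ∂V₁/∂z − ∂V₃/∂x = -4
(∇×V)₃ = ∂V₂/∂x − ∂V₁/∂y = -6*x - y + 6
∇×V = (0, -4, -6*x - y + 6)
At (1, 2, -1): (0, -4, -2).

(0, -4, -2)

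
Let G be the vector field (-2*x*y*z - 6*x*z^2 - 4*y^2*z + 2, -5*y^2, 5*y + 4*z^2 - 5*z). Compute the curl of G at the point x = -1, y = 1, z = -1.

(5, -14, -6)

(∇×G)₁ = ∂G₃/∂y − ∂G₂/∂z = 5
(∇×G)₂ = ∂G₁/∂z − ∂G₃/∂x = -2*x*y - 12*x*z - 4*y^2
(∇×G)₃ = ∂G₂/∂x − ∂G₁/∂y = 2*x*z + 8*y*z
∇×G = (5, -2*x*y - 12*x*z - 4*y^2, 2*x*z + 8*y*z)
At (-1, 1, -1): (5, -14, -6).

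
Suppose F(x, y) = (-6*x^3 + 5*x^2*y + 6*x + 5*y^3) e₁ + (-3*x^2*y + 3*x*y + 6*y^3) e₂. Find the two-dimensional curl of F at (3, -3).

-135

∂F₂/∂x = -6*x*y + 3*y
∂F₁/∂y = 5*x^2 + 15*y^2
Scalar curl = -5*x^2 - 6*x*y - 15*y^2 + 3*y
At (3, -3): -135.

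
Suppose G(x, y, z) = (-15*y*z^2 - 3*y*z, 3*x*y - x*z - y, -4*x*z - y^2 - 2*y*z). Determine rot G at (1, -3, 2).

(3, 197, 55)

(∇×G)₁ = ∂G₃/∂y − ∂G₂/∂z = x - 2*y - 2*z
(∇×G)₂ = ∂G₁/∂z − ∂G₃/∂x = -30*y*z - 3*y + 4*z
(∇×G)₃ = ∂G₂/∂x − ∂G₁/∂y = 3*y + 15*z^2 + 2*z
∇×G = (x - 2*y - 2*z, -30*y*z - 3*y + 4*z, 3*y + 15*z^2 + 2*z)
At (1, -3, 2): (3, 197, 55).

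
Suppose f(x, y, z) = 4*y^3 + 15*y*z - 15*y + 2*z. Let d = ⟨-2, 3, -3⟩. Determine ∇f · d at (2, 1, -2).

-150

∂f/∂x = 0
∂f/∂y = 12*y^2 + 15*z - 15
∂f/∂z = 15*y + 2
∇f at (2, 1, -2) = (0, -33, 17)
∇f · d = (0)(-2) + (-33)(3) + (17)(-3) = -150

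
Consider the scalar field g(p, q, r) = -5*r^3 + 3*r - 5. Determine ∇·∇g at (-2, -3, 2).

∂²g/∂p² = 0
∂²g/∂q² = 0
∂²g/∂r² = -30*r
∇²g = -30*r
At (-2, -3, 2): -60.

-60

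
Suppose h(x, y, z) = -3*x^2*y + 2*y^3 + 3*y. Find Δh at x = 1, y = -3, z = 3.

-18

∂²h/∂x² = -6*y
∂²h/∂y² = 12*y
∂²h/∂z² = 0
∇²h = 6*y
At (1, -3, 3): -18.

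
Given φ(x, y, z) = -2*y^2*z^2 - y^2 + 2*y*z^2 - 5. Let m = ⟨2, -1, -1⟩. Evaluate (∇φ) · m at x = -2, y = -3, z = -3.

-276

∂φ/∂x = 0
∂φ/∂y = -4*y*z^2 - 2*y + 2*z^2
∂φ/∂z = -4*y^2*z + 4*y*z
∇φ at (-2, -3, -3) = (0, 132, 144)
∇φ · m = (0)(2) + (132)(-1) + (144)(-1) = -276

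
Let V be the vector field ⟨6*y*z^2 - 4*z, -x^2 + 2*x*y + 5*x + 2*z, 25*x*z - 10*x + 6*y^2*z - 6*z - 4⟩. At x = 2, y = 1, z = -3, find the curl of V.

(∇×V)₁ = ∂V₃/∂y − ∂V₂/∂z = 12*y*z - 2
(∇×V)₂ = ∂V₁/∂z − ∂V₃/∂x = 12*y*z - 25*z + 6
(∇×V)₃ = ∂V₂/∂x − ∂V₁/∂y = -2*x + 2*y - 6*z^2 + 5
∇×V = (12*y*z - 2, 12*y*z - 25*z + 6, -2*x + 2*y - 6*z^2 + 5)
At (2, 1, -3): (-38, 45, -51).

(-38, 45, -51)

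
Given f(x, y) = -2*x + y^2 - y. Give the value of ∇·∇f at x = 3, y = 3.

∂²f/∂x² = 0
∂²f/∂y² = 2
∇²f = 2
At (3, 3): 2.

2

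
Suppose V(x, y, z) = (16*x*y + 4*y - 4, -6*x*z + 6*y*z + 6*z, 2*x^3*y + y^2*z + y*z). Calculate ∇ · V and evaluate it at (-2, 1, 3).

∂V₁/∂x = 16*y
∂V₂/∂y = 6*z
∂V₃/∂z = y^2 + y
∇·V = y^2 + 17*y + 6*z
At (-2, 1, 3): 36.

36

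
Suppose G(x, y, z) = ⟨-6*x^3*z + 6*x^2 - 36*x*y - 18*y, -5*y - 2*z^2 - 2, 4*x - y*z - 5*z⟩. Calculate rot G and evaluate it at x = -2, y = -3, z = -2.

(-6, 44, -54)

(∇×G)₁ = ∂G₃/∂y − ∂G₂/∂z = 3*z
(∇×G)₂ = ∂G₁/∂z − ∂G₃/∂x = -6*x^3 - 4
(∇×G)₃ = ∂G₂/∂x − ∂G₁/∂y = 36*x + 18
∇×G = (3*z, -6*x^3 - 4, 36*x + 18)
At (-2, -3, -2): (-6, 44, -54).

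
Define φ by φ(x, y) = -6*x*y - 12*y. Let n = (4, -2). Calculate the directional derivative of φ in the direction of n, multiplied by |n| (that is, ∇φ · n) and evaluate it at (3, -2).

∂φ/∂x = -6*y
∂φ/∂y = -6*x - 12
∇φ at (3, -2) = (12, -30)
∇φ · n = (12)(4) + (-30)(-2) = 108

108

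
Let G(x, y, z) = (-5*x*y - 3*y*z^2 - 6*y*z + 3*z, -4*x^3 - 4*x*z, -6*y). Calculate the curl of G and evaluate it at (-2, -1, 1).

(-14, 15, -53)

(∇×G)₁ = ∂G₃/∂y − ∂G₂/∂z = 4*x - 6
(∇×G)₂ = ∂G₁/∂z − ∂G₃/∂x = -6*y*z - 6*y + 3
(∇×G)₃ = ∂G₂/∂x − ∂G₁/∂y = -12*x^2 + 5*x + 3*z^2 + 2*z
∇×G = (4*x - 6, -6*y*z - 6*y + 3, -12*x^2 + 5*x + 3*z^2 + 2*z)
At (-2, -1, 1): (-14, 15, -53).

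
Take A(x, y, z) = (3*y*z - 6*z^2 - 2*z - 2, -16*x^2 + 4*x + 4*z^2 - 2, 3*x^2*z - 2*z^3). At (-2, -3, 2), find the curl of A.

(∇×A)₁ = ∂A₃/∂y − ∂A₂/∂z = -8*z
(∇×A)₂ = ∂A₁/∂z − ∂A₃/∂x = -6*x*z + 3*y - 12*z - 2
(∇×A)₃ = ∂A₂/∂x − ∂A₁/∂y = -32*x - 3*z + 4
∇×A = (-8*z, -6*x*z + 3*y - 12*z - 2, -32*x - 3*z + 4)
At (-2, -3, 2): (-16, -11, 62).

(-16, -11, 62)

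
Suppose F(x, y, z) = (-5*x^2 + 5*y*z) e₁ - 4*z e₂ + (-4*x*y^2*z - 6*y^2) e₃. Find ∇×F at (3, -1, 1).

(40, -1, -5)

(∇×F)₁ = ∂F₃/∂y − ∂F₂/∂z = -8*x*y*z - 12*y + 4
(∇×F)₂ = ∂F₁/∂z − ∂F₃/∂x = 4*y^2*z + 5*y
(∇×F)₃ = ∂F₂/∂x − ∂F₁/∂y = -5*z
∇×F = (-8*x*y*z - 12*y + 4, 4*y^2*z + 5*y, -5*z)
At (3, -1, 1): (40, -1, -5).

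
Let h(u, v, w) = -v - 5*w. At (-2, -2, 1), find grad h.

∂h/∂u = 0
∂h/∂v = -1
∂h/∂w = -5
∇h = (0, -1, -5)
At (-2, -2, 1): (0, -1, -5).

(0, -1, -5)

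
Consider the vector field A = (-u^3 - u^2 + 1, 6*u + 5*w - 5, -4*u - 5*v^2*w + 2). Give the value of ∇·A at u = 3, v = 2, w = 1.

-53

∂A₁/∂u = -3*u^2 - 2*u
∂A₂/∂v = 0
∂A₃/∂w = -5*v^2
∇·A = -3*u^2 - 2*u - 5*v^2
At (3, 2, 1): -53.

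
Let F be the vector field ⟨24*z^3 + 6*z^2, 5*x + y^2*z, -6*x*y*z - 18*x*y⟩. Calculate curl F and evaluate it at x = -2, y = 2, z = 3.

(∇×F)₁ = ∂F₃/∂y − ∂F₂/∂z = -6*x*z - 18*x - y^2
(∇×F)₂ = ∂F₁/∂z − ∂F₃/∂x = 6*y*z + 18*y + 72*z^2 + 12*z
(∇×F)₃ = ∂F₂/∂x − ∂F₁/∂y = 5
∇×F = (-6*x*z - 18*x - y^2, 6*y*z + 18*y + 72*z^2 + 12*z, 5)
At (-2, 2, 3): (68, 756, 5).

(68, 756, 5)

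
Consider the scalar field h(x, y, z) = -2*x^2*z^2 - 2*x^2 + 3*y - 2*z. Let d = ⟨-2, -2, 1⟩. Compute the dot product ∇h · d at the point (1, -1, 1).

4

∂h/∂x = -4*x*z^2 - 4*x
∂h/∂y = 3
∂h/∂z = -4*x^2*z - 2
∇h at (1, -1, 1) = (-8, 3, -6)
∇h · d = (-8)(-2) + (3)(-2) + (-6)(1) = 4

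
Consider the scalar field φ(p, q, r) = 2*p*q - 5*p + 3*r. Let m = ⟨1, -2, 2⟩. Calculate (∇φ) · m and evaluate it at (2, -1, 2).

-9

∂φ/∂p = 2*q - 5
∂φ/∂q = 2*p
∂φ/∂r = 3
∇φ at (2, -1, 2) = (-7, 4, 3)
∇φ · m = (-7)(1) + (4)(-2) + (3)(2) = -9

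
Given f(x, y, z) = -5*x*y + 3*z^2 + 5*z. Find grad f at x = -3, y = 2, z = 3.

(-10, 15, 23)

∂f/∂x = -5*y
∂f/∂y = -5*x
∂f/∂z = 6*z + 5
∇f = (-5*y, -5*x, 6*z + 5)
At (-3, 2, 3): (-10, 15, 23).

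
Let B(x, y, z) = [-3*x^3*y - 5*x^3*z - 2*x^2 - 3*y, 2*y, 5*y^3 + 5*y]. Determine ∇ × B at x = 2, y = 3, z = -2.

(140, -40, 27)

(∇×B)₁ = ∂B₃/∂y − ∂B₂/∂z = 15*y^2 + 5
(∇×B)₂ = ∂B₁/∂z − ∂B₃/∂x = -5*x^3
(∇×B)₃ = ∂B₂/∂x − ∂B₁/∂y = 3*x^3 + 3
∇×B = (15*y^2 + 5, -5*x^3, 3*x^3 + 3)
At (2, 3, -2): (140, -40, 27).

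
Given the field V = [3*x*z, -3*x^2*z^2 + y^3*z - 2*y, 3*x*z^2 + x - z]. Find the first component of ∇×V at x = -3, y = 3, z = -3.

-189

(∇×V)_1 = ∂V₃/∂y − ∂V₂/∂z
= 0 − (-6*x^2*z + y^3)
= 6*x^2*z - y^3
At (-3, 3, -3): -189.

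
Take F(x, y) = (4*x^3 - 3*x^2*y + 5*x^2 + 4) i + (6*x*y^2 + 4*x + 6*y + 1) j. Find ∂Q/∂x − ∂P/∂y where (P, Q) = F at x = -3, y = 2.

55

∂F₂/∂x = 6*y^2 + 4
∂F₁/∂y = -3*x^2
Scalar curl = 3*x^2 + 6*y^2 + 4
At (-3, 2): 55.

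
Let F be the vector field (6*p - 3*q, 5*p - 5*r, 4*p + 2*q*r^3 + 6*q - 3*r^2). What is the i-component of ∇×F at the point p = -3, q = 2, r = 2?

27

(∇×F)_1 = ∂F₃/∂q − ∂F₂/∂r
= 2*r^3 + 6 − (-5)
= 2*r^3 + 11
At (-3, 2, 2): 27.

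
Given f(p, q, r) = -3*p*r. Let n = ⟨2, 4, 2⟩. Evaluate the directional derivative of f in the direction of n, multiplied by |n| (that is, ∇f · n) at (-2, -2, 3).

-6

∂f/∂p = -3*r
∂f/∂q = 0
∂f/∂r = -3*p
∇f at (-2, -2, 3) = (-9, 0, 6)
∇f · n = (-9)(2) + (0)(4) + (6)(2) = -6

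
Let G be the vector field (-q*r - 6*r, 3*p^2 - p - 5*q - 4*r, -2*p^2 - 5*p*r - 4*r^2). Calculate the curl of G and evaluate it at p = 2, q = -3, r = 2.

(4, 15, 13)

(∇×G)₁ = ∂G₃/∂q − ∂G₂/∂r = 4
(∇×G)₂ = ∂G₁/∂r − ∂G₃/∂p = 4*p - q + 5*r - 6
(∇×G)₃ = ∂G₂/∂p − ∂G₁/∂q = 6*p + r - 1
∇×G = (4, 4*p - q + 5*r - 6, 6*p + r - 1)
At (2, -3, 2): (4, 15, 13).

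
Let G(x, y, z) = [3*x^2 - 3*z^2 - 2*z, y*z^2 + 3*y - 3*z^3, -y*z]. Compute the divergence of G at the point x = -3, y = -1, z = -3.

-5

∂G₁/∂x = 6*x
∂G₂/∂y = z^2 + 3
∂G₃/∂z = -y
∇·G = 6*x - y + z^2 + 3
At (-3, -1, -3): -5.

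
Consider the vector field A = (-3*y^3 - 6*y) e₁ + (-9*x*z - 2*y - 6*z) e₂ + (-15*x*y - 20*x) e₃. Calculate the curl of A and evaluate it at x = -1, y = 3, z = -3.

(∇×A)₁ = ∂A₃/∂y − ∂A₂/∂z = -6*x + 6
(∇×A)₂ = ∂A₁/∂z − ∂A₃/∂x = 15*y + 20
(∇×A)₃ = ∂A₂/∂x − ∂A₁/∂y = 9*y^2 - 9*z + 6
∇×A = (-6*x + 6, 15*y + 20, 9*y^2 - 9*z + 6)
At (-1, 3, -3): (12, 65, 114).

(12, 65, 114)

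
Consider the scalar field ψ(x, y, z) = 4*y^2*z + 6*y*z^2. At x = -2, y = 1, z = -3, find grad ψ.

(0, 30, -32)

∂ψ/∂x = 0
∂ψ/∂y = 8*y*z + 6*z^2
∂ψ/∂z = 4*y^2 + 12*y*z
∇ψ = (0, 8*y*z + 6*z^2, 4*y^2 + 12*y*z)
At (-2, 1, -3): (0, 30, -32).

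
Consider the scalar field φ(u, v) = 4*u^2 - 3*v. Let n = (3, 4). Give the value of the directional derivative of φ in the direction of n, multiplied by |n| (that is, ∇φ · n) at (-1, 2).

-36

∂φ/∂u = 8*u
∂φ/∂v = -3
∇φ at (-1, 2) = (-8, -3)
∇φ · n = (-8)(3) + (-3)(4) = -36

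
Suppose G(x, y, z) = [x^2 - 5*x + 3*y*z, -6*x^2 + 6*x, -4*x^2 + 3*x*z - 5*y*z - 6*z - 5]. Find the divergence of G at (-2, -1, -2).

-16

∂G₁/∂x = 2*x - 5
∂G₂/∂y = 0
∂G₃/∂z = 3*x - 5*y - 6
∇·G = 5*x - 5*y - 11
At (-2, -1, -2): -16.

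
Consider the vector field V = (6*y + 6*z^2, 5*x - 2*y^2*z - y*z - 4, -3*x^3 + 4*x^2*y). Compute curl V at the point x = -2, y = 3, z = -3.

(∇×V)₁ = ∂V₃/∂y − ∂V₂/∂z = 4*x^2 + 2*y^2 + y
(∇×V)₂ = ∂V₁/∂z − ∂V₃/∂x = 9*x^2 - 8*x*y + 12*z
(∇×V)₃ = ∂V₂/∂x − ∂V₁/∂y = -1
∇×V = (4*x^2 + 2*y^2 + y, 9*x^2 - 8*x*y + 12*z, -1)
At (-2, 3, -3): (37, 48, -1).

(37, 48, -1)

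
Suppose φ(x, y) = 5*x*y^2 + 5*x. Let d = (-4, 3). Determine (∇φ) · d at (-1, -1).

∂φ/∂x = 5*y^2 + 5
∂φ/∂y = 10*x*y
∇φ at (-1, -1) = (10, 10)
∇φ · d = (10)(-4) + (10)(3) = -10

-10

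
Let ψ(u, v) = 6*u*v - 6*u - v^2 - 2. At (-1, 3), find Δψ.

∂²ψ/∂u² = 0
∂²ψ/∂v² = -2
∇²ψ = -2
At (-1, 3): -2.

-2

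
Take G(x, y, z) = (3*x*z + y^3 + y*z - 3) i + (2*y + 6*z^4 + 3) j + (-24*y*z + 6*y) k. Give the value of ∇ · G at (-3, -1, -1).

23

∂G₁/∂x = 3*z
∂G₂/∂y = 2
∂G₃/∂z = -24*y
∇·G = -24*y + 3*z + 2
At (-3, -1, -1): 23.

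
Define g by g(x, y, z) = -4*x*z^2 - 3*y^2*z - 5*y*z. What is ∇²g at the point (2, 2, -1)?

∂²g/∂x² = 0
∂²g/∂y² = -6*z
∂²g/∂z² = -8*x
∇²g = -8*x - 6*z
At (2, 2, -1): -10.

-10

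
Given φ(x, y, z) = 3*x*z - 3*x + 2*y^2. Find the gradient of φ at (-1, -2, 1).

∂φ/∂x = 3*z - 3
∂φ/∂y = 4*y
∂φ/∂z = 3*x
∇φ = (3*z - 3, 4*y, 3*x)
At (-1, -2, 1): (0, -8, -3).

(0, -8, -3)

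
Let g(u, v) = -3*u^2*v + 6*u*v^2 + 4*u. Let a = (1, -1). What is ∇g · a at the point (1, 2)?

-5

∂g/∂u = -6*u*v + 6*v^2 + 4
∂g/∂v = -3*u^2 + 12*u*v
∇g at (1, 2) = (16, 21)
∇g · a = (16)(1) + (21)(-1) = -5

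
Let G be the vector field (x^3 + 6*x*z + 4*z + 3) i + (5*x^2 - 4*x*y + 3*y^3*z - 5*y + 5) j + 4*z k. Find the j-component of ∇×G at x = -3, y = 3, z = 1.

-14

(∇×G)_2 = ∂G₁/∂z − ∂G₃/∂x
= 6*x + 4 − (0)
= 6*x + 4
At (-3, 3, 1): -14.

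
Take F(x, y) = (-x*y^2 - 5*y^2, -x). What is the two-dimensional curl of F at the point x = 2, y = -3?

∂F₂/∂x = -1
∂F₁/∂y = -2*x*y - 10*y
Scalar curl = 2*x*y + 10*y - 1
At (2, -3): -43.

-43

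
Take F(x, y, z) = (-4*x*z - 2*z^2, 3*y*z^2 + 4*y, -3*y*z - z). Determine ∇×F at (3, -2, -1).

(-9, -8, 0)

(∇×F)₁ = ∂F₃/∂y − ∂F₂/∂z = -6*y*z - 3*z
(∇×F)₂ = ∂F₁/∂z − ∂F₃/∂x = -4*x - 4*z
(∇×F)₃ = ∂F₂/∂x − ∂F₁/∂y = 0
∇×F = (-6*y*z - 3*z, -4*x - 4*z, 0)
At (3, -2, -1): (-9, -8, 0).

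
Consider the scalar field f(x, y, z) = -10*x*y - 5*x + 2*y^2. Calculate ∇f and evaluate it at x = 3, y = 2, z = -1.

(-25, -22, 0)

∂f/∂x = -10*y - 5
∂f/∂y = -10*x + 4*y
∂f/∂z = 0
∇f = (-10*y - 5, -10*x + 4*y, 0)
At (3, 2, -1): (-25, -22, 0).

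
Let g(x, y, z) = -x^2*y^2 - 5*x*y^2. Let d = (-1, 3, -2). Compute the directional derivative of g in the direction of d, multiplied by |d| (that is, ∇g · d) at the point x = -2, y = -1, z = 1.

∂g/∂x = -2*x*y^2 - 5*y^2
∂g/∂y = -2*x^2*y - 10*x*y
∂g/∂z = 0
∇g at (-2, -1, 1) = (-1, -12, 0)
∇g · d = (-1)(-1) + (-12)(3) + (0)(-2) = -35

-35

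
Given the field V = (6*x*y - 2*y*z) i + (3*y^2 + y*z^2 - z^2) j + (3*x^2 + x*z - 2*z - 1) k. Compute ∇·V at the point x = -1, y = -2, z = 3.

∂V₁/∂x = 6*y
∂V₂/∂y = 6*y + z^2
∂V₃/∂z = x - 2
∇·V = x + 12*y + z^2 - 2
At (-1, -2, 3): -18.

-18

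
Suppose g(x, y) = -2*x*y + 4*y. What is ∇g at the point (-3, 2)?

∂g/∂x = -2*y
∂g/∂y = -2*x + 4
∇g = (-2*y, -2*x + 4)
At (-3, 2): (-4, 10).

(-4, 10)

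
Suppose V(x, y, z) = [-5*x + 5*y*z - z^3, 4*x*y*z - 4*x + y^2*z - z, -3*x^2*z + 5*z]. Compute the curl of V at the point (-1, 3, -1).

(4, 18, -11)

(∇×V)₁ = ∂V₃/∂y − ∂V₂/∂z = -4*x*y - y^2 + 1
(∇×V)₂ = ∂V₁/∂z − ∂V₃/∂x = 6*x*z + 5*y - 3*z^2
(∇×V)₃ = ∂V₂/∂x − ∂V₁/∂y = 4*y*z - 5*z - 4
∇×V = (-4*x*y - y^2 + 1, 6*x*z + 5*y - 3*z^2, 4*y*z - 5*z - 4)
At (-1, 3, -1): (4, 18, -11).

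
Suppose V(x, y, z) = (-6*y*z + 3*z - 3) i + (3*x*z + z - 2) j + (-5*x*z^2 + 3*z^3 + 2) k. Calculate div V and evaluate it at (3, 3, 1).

-21

∂V₁/∂x = 0
∂V₂/∂y = 0
∂V₃/∂z = -10*x*z + 9*z^2
∇·V = -10*x*z + 9*z^2
At (3, 3, 1): -21.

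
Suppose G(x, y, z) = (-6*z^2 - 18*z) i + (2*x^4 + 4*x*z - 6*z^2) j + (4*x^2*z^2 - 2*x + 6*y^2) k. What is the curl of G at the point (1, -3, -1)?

(-52, -12, 4)

(∇×G)₁ = ∂G₃/∂y − ∂G₂/∂z = -4*x + 12*y + 12*z
(∇×G)₂ = ∂G₁/∂z − ∂G₃/∂x = -8*x*z^2 - 12*z - 16
(∇×G)₃ = ∂G₂/∂x − ∂G₁/∂y = 8*x^3 + 4*z
∇×G = (-4*x + 12*y + 12*z, -8*x*z^2 - 12*z - 16, 8*x^3 + 4*z)
At (1, -3, -1): (-52, -12, 4).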